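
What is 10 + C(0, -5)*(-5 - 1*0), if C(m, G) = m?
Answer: 10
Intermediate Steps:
10 + C(0, -5)*(-5 - 1*0) = 10 + 0*(-5 - 1*0) = 10 + 0*(-5 + 0) = 10 + 0*(-5) = 10 + 0 = 10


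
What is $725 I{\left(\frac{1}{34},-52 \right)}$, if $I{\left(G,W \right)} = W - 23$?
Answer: $-54375$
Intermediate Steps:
$I{\left(G,W \right)} = -23 + W$
$725 I{\left(\frac{1}{34},-52 \right)} = 725 \left(-23 - 52\right) = 725 \left(-75\right) = -54375$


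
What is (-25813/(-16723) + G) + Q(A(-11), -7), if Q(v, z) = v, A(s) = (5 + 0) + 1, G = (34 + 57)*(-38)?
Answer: -57701983/16723 ≈ -3450.5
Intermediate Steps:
G = -3458 (G = 91*(-38) = -3458)
A(s) = 6 (A(s) = 5 + 1 = 6)
(-25813/(-16723) + G) + Q(A(-11), -7) = (-25813/(-16723) - 3458) + 6 = (-25813*(-1/16723) - 3458) + 6 = (25813/16723 - 3458) + 6 = -57802321/16723 + 6 = -57701983/16723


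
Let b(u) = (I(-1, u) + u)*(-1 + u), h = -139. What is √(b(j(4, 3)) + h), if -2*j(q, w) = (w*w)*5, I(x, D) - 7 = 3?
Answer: √619/2 ≈ 12.440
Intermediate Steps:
I(x, D) = 10 (I(x, D) = 7 + 3 = 10)
j(q, w) = -5*w²/2 (j(q, w) = -w*w*5/2 = -w²*5/2 = -5*w²/2)
b(u) = (-1 + u)*(10 + u) (b(u) = (10 + u)*(-1 + u) = (-1 + u)*(10 + u))
√(b(j(4, 3)) + h) = √((-10 + (-5/2*3²)² + 9*(-5/2*3²)) - 139) = √((-10 + (-5/2*9)² + 9*(-5/2*9)) - 139) = √((-10 + (-45/2)² + 9*(-45/2)) - 139) = √((-10 + 2025/4 - 405/2) - 139) = √(1175/4 - 139) = √(619/4) = √619/2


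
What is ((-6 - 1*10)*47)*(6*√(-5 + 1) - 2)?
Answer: 1504 - 9024*I ≈ 1504.0 - 9024.0*I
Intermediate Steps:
((-6 - 1*10)*47)*(6*√(-5 + 1) - 2) = ((-6 - 10)*47)*(6*√(-4) - 2) = (-16*47)*(6*(2*I) - 2) = -752*(12*I - 2) = -752*(-2 + 12*I) = 1504 - 9024*I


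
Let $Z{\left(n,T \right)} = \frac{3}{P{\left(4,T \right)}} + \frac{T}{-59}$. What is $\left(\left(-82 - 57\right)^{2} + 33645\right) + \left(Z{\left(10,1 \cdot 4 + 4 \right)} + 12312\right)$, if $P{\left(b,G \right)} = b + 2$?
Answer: $\frac{7702847}{118} \approx 65278.0$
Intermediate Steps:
$P{\left(b,G \right)} = 2 + b$
$Z{\left(n,T \right)} = \frac{1}{2} - \frac{T}{59}$ ($Z{\left(n,T \right)} = \frac{3}{2 + 4} + \frac{T}{-59} = \frac{3}{6} + T \left(- \frac{1}{59}\right) = 3 \cdot \frac{1}{6} - \frac{T}{59} = \frac{1}{2} - \frac{T}{59}$)
$\left(\left(-82 - 57\right)^{2} + 33645\right) + \left(Z{\left(10,1 \cdot 4 + 4 \right)} + 12312\right) = \left(\left(-82 - 57\right)^{2} + 33645\right) + \left(\left(\frac{1}{2} - \frac{1 \cdot 4 + 4}{59}\right) + 12312\right) = \left(\left(-139\right)^{2} + 33645\right) + \left(\left(\frac{1}{2} - \frac{4 + 4}{59}\right) + 12312\right) = \left(19321 + 33645\right) + \left(\left(\frac{1}{2} - \frac{8}{59}\right) + 12312\right) = 52966 + \left(\left(\frac{1}{2} - \frac{8}{59}\right) + 12312\right) = 52966 + \left(\frac{43}{118} + 12312\right) = 52966 + \frac{1452859}{118} = \frac{7702847}{118}$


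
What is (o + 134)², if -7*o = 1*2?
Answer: 876096/49 ≈ 17880.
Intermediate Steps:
o = -2/7 ≈ -0.28571
(o + 134)² = (-2/7 + 134)² = (936/7)² = 876096/49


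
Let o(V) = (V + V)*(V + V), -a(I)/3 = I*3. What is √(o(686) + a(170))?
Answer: √1880854 ≈ 1371.4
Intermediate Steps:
a(I) = -9*I (a(I) = -3*I*3 = -9*I)
o(V) = 4*V² (o(V) = (2*V)*(2*V) = 4*V²)
√(o(686) + a(170)) = √(4*686² - 9*170) = √(4*470596 - 1530) = √(1882384 - 1530) = √1880854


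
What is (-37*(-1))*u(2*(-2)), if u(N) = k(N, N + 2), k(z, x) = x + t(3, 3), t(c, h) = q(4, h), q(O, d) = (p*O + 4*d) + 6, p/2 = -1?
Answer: 296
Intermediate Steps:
p = -2 (p = 2*(-1) = -2)
q(O, d) = 6 - 2*O + 4*d (q(O, d) = (-2*O + 4*d) + 6 = 6 - 2*O + 4*d)
t(c, h) = -2 + 4*h (t(c, h) = 6 - 2*4 + 4*h = 6 - 8 + 4*h = -2 + 4*h)
k(z, x) = 10 + x (k(z, x) = x + (-2 + 4*3) = x + (-2 + 12) = x + 10 = 10 + x)
u(N) = 12 + N (u(N) = 10 + (N + 2) = 10 + (2 + N) = 12 + N)
(-37*(-1))*u(2*(-2)) = (-37*(-1))*(12 + 2*(-2)) = 37*(12 - 4) = 37*8 = 296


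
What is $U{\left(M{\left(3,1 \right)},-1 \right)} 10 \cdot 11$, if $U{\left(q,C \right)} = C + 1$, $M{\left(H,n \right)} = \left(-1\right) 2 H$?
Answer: $0$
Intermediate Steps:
$M{\left(H,n \right)} = - 2 H$
$U{\left(q,C \right)} = 1 + C$
$U{\left(M{\left(3,1 \right)},-1 \right)} 10 \cdot 11 = \left(1 - 1\right) 10 \cdot 11 = 0 \cdot 10 \cdot 11 = 0 \cdot 11 = 0$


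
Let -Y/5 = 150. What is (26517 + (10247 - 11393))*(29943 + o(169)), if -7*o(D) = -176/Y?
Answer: 664722627159/875 ≈ 7.5968e+8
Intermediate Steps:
Y = -750 (Y = -5*150 = -750)
o(D) = -88/2625 (o(D) = -(-176)/(7*(-750)) = -(-176)*(-1)/(7*750) = -1/7*88/375 = -88/2625)
(26517 + (10247 - 11393))*(29943 + o(169)) = (26517 + (10247 - 11393))*(29943 - 88/2625) = (26517 - 1146)*(78600287/2625) = 25371*(78600287/2625) = 664722627159/875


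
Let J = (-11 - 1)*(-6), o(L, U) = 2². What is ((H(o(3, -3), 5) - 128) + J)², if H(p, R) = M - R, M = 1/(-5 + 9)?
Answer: 59049/16 ≈ 3690.6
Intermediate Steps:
o(L, U) = 4
M = ¼ (M = 1/4 = ¼ ≈ 0.25000)
J = 72 (J = -12*(-6) = 72)
H(p, R) = ¼ - R
((H(o(3, -3), 5) - 128) + J)² = (((¼ - 1*5) - 128) + 72)² = (((¼ - 5) - 128) + 72)² = ((-19/4 - 128) + 72)² = (-531/4 + 72)² = (-243/4)² = 59049/16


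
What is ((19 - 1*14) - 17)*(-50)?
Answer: 600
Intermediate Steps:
((19 - 1*14) - 17)*(-50) = ((19 - 14) - 17)*(-50) = (5 - 17)*(-50) = -12*(-50) = 600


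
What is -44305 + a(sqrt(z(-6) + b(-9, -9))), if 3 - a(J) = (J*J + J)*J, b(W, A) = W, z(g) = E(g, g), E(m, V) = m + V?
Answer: -44281 + 21*I*sqrt(21) ≈ -44281.0 + 96.234*I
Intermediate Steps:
E(m, V) = V + m
z(g) = 2*g (z(g) = g + g = 2*g)
a(J) = 3 - J*(J + J**2) (a(J) = 3 - (J*J + J)*J = 3 - (J**2 + J)*J = 3 - (J + J**2)*J = 3 - J*(J + J**2))
-44305 + a(sqrt(z(-6) + b(-9, -9))) = -44305 + (3 - (sqrt(2*(-6) - 9))**2 - (sqrt(2*(-6) - 9))**3) = -44305 + (3 - (sqrt(-12 - 9))**2 - (sqrt(-12 - 9))**3) = -44305 + (3 - (sqrt(-21))**2 - (sqrt(-21))**3) = -44305 + (3 - (I*sqrt(21))**2 - (I*sqrt(21))**3) = -44305 + (3 - 1*(-21) - (-21)*I*sqrt(21)) = -44305 + (3 + 21 + 21*I*sqrt(21)) = -44305 + (24 + 21*I*sqrt(21)) = -44281 + 21*I*sqrt(21)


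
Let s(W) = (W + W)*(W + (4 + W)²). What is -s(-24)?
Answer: 18048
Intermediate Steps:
s(W) = 2*W*(W + (4 + W)²) (s(W) = (2*W)*(W + (4 + W)²) = 2*W*(W + (4 + W)²))
-s(-24) = -2*(-24)*(-24 + (4 - 24)²) = -2*(-24)*(-24 + (-20)²) = -2*(-24)*(-24 + 400) = -2*(-24)*376 = -1*(-18048) = 18048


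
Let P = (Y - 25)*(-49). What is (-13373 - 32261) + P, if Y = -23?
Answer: -43282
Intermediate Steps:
P = 2352 (P = (-23 - 25)*(-49) = -48*(-49) = 2352)
(-13373 - 32261) + P = (-13373 - 32261) + 2352 = -45634 + 2352 = -43282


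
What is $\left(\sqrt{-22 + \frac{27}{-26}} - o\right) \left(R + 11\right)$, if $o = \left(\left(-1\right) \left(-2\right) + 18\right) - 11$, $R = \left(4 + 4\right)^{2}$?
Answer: $-675 + \frac{75 i \sqrt{15574}}{26} \approx -675.0 + 359.99 i$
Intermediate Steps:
$R = 64$ ($R = 8^{2} = 64$)
$o = 9$ ($o = \left(2 + 18\right) - 11 = 20 - 11 = 9$)
$\left(\sqrt{-22 + \frac{27}{-26}} - o\right) \left(R + 11\right) = \left(\sqrt{-22 + \frac{27}{-26}} - 9\right) \left(64 + 11\right) = \left(\sqrt{-22 + 27 \left(- \frac{1}{26}\right)} - 9\right) 75 = \left(\sqrt{-22 - \frac{27}{26}} - 9\right) 75 = \left(\sqrt{- \frac{599}{26}} - 9\right) 75 = \left(\frac{i \sqrt{15574}}{26} - 9\right) 75 = \left(-9 + \frac{i \sqrt{15574}}{26}\right) 75 = -675 + \frac{75 i \sqrt{15574}}{26}$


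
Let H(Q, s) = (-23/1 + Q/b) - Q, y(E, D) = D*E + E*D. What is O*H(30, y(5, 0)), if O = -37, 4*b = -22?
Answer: 23791/11 ≈ 2162.8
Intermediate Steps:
b = -11/2 (b = (1/4)*(-22) = -11/2 ≈ -5.5000)
y(E, D) = 2*D*E (y(E, D) = D*E + D*E = 2*D*E)
H(Q, s) = -23 - 13*Q/11 (H(Q, s) = (-23/1 + Q/(-11/2)) - Q = (-23*1 + Q*(-2/11)) - Q = (-23 - 2*Q/11) - Q = -23 - 13*Q/11)
O*H(30, y(5, 0)) = -37*(-23 - 13/11*30) = -37*(-23 - 390/11) = -37*(-643/11) = 23791/11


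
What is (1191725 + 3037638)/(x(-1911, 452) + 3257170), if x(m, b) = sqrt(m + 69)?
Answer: 6887877141355/5304578205371 - 4229363*I*sqrt(1842)/10609156410742 ≈ 1.2985 - 1.711e-5*I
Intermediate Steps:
x(m, b) = sqrt(69 + m)
(1191725 + 3037638)/(x(-1911, 452) + 3257170) = (1191725 + 3037638)/(sqrt(69 - 1911) + 3257170) = 4229363/(sqrt(-1842) + 3257170) = 4229363/(I*sqrt(1842) + 3257170) = 4229363/(3257170 + I*sqrt(1842))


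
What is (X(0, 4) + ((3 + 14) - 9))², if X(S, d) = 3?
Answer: 121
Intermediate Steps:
(X(0, 4) + ((3 + 14) - 9))² = (3 + ((3 + 14) - 9))² = (3 + (17 - 9))² = (3 + 8)² = 11² = 121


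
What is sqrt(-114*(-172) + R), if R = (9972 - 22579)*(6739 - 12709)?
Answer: 3*sqrt(8364822) ≈ 8676.6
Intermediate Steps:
R = 75263790 (R = -12607*(-5970) = 75263790)
sqrt(-114*(-172) + R) = sqrt(-114*(-172) + 75263790) = sqrt(19608 + 75263790) = sqrt(75283398) = 3*sqrt(8364822)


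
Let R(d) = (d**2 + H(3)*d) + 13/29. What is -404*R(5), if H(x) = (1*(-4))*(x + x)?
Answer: 1107768/29 ≈ 38199.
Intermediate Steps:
H(x) = -8*x
R(d) = 13/29 + d**2 - 24*d (R(d) = (d**2 + (-8*3)*d) + 13/29 = (d**2 - 24*d) + 13*(1/29) = (d**2 - 24*d) + 13/29 = 13/29 + d**2 - 24*d)
-404*R(5) = -404*(13/29 + 5**2 - 24*5) = -404*(13/29 + 25 - 120) = -404*(-2742/29) = 1107768/29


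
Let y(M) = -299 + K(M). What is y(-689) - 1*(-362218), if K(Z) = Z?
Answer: 361230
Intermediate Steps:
y(M) = -299 + M
y(-689) - 1*(-362218) = (-299 - 689) - 1*(-362218) = -988 + 362218 = 361230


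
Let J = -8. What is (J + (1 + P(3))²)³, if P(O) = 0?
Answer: -343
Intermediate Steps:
(J + (1 + P(3))²)³ = (-8 + (1 + 0)²)³ = (-8 + 1²)³ = (-8 + 1)³ = (-7)³ = -343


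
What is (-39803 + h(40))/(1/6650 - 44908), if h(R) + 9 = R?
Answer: 264483800/298638199 ≈ 0.88563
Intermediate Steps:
h(R) = -9 + R
(-39803 + h(40))/(1/6650 - 44908) = (-39803 + (-9 + 40))/(1/6650 - 44908) = (-39803 + 31)/(1/6650 - 44908) = -39772/(-298638199/6650) = -39772*(-6650/298638199) = 264483800/298638199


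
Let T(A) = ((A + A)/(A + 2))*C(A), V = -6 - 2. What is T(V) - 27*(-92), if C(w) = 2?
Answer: 7468/3 ≈ 2489.3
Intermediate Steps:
V = -8
T(A) = 4*A/(2 + A) (T(A) = ((A + A)/(A + 2))*2 = ((2*A)/(2 + A))*2 = (2*A/(2 + A))*2 = 4*A/(2 + A))
T(V) - 27*(-92) = 4*(-8)/(2 - 8) - 27*(-92) = 4*(-8)/(-6) + 2484 = 4*(-8)*(-⅙) + 2484 = 16/3 + 2484 = 7468/3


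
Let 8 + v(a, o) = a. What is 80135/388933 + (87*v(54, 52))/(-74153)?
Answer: 151232441/994501681 ≈ 0.15207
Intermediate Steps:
v(a, o) = -8 + a
80135/388933 + (87*v(54, 52))/(-74153) = 80135/388933 + (87*(-8 + 54))/(-74153) = 80135*(1/388933) + (87*46)*(-1/74153) = 80135/388933 + 4002*(-1/74153) = 80135/388933 - 138/2557 = 151232441/994501681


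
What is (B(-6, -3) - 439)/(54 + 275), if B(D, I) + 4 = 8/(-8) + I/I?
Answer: -443/329 ≈ -1.3465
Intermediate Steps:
B(D, I) = -4 (B(D, I) = -4 + (8/(-8) + I/I) = -4 + (8*(-⅛) + 1) = -4 + (-1 + 1) = -4 + 0 = -4)
(B(-6, -3) - 439)/(54 + 275) = (-4 - 439)/(54 + 275) = -443/329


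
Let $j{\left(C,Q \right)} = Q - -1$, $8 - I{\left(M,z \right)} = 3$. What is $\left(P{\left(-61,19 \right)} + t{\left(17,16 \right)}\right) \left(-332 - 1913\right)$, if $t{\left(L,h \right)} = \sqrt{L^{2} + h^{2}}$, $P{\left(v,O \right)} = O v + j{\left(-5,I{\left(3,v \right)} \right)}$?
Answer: $2588485 - 2245 \sqrt{545} \approx 2.5361 \cdot 10^{6}$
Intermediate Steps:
$I{\left(M,z \right)} = 5$ ($I{\left(M,z \right)} = 8 - 3 = 5$)
$j{\left(C,Q \right)} = 1 + Q$ ($j{\left(C,Q \right)} = Q + 1 = 1 + Q$)
$P{\left(v,O \right)} = 6 + O v$ ($P{\left(v,O \right)} = O v + \left(1 + 5\right) = O v + 6 = 6 + O v$)
$\left(P{\left(-61,19 \right)} + t{\left(17,16 \right)}\right) \left(-332 - 1913\right) = \left(\left(6 + 19 \left(-61\right)\right) + \sqrt{17^{2} + 16^{2}}\right) \left(-332 - 1913\right) = \left(\left(6 - 1159\right) + \sqrt{289 + 256}\right) \left(-2245\right) = \left(-1153 + \sqrt{545}\right) \left(-2245\right) = 2588485 - 2245 \sqrt{545}$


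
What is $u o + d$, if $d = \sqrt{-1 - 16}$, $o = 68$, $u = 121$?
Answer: $8228 + i \sqrt{17} \approx 8228.0 + 4.1231 i$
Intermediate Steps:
$d = i \sqrt{17}$ ($d = \sqrt{-17} = i \sqrt{17} \approx 4.1231 i$)
$u o + d = 121 \cdot 68 + i \sqrt{17} = 8228 + i \sqrt{17}$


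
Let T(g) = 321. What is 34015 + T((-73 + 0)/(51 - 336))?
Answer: 34336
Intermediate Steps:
34015 + T((-73 + 0)/(51 - 336)) = 34015 + 321 = 34336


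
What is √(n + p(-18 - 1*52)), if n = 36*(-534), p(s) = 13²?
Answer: I*√19055 ≈ 138.04*I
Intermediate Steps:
p(s) = 169
n = -19224
√(n + p(-18 - 1*52)) = √(-19224 + 169) = √(-19055) = I*√19055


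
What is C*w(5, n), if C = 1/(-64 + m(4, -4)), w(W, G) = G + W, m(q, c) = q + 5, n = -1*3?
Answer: -2/55 ≈ -0.036364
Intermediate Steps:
n = -3
m(q, c) = 5 + q
C = -1/55 (C = 1/(-64 + (5 + 4)) = 1/(-64 + 9) = 1/(-55) = -1/55 ≈ -0.018182)
C*w(5, n) = -(-3 + 5)/55 = -1/55*2 = -2/55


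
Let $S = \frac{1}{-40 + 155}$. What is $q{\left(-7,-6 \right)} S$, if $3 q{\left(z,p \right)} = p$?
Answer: $- \frac{2}{115} \approx -0.017391$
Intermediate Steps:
$q{\left(z,p \right)} = \frac{p}{3}$
$S = \frac{1}{115} \approx 0.0086956$
$q{\left(-7,-6 \right)} S = \frac{1}{3} \left(-6\right) \frac{1}{115} = \left(-2\right) \frac{1}{115} = - \frac{2}{115}$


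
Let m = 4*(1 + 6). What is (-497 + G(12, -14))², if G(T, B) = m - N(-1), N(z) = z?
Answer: 219024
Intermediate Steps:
m = 28 (m = 4*7 = 28)
G(T, B) = 29 (G(T, B) = 28 - 1*(-1) = 28 + 1 = 29)
(-497 + G(12, -14))² = (-497 + 29)² = (-468)² = 219024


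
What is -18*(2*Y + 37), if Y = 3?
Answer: -774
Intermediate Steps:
-18*(2*Y + 37) = -18*(2*3 + 37) = -18*(6 + 37) = -18*43 = -774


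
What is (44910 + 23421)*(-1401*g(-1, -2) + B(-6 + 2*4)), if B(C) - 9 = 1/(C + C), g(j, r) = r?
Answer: 768382095/4 ≈ 1.9210e+8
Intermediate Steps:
B(C) = 9 + 1/(2*C) (B(C) = 9 + 1/(C + C) = 9 + 1/(2*C))
(44910 + 23421)*(-1401*g(-1, -2) + B(-6 + 2*4)) = (44910 + 23421)*(-1401*(-2) + (9 + 1/(2*(-6 + 2*4)))) = 68331*(2802 + (9 + 1/(2*(-6 + 8)))) = 68331*(2802 + (9 + (½)/2)) = 68331*(2802 + (9 + (½)*(½))) = 68331*(2802 + (9 + ¼)) = 68331*(2802 + 37/4) = 68331*(11245/4) = 768382095/4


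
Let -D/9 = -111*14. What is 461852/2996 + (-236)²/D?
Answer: 118327273/748251 ≈ 158.14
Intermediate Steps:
D = 13986 (D = -(-999)*14 = -9*(-1554) = 13986)
461852/2996 + (-236)²/D = 461852/2996 + (-236)²/13986 = 461852*(1/2996) + 55696*(1/13986) = 115463/749 + 27848/6993 = 118327273/748251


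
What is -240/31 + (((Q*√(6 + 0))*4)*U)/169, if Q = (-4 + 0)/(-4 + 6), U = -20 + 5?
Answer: -240/31 + 120*√6/169 ≈ -6.0027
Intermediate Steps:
U = -15
Q = -2 (Q = -4/2 = -4*½ = -2)
-240/31 + (((Q*√(6 + 0))*4)*U)/169 = -240/31 + ((-2*√(6 + 0)*4)*(-15))/169 = -240*1/31 + ((-2*√6*4)*(-15))*(1/169) = -240/31 + (-8*√6*(-15))*(1/169) = -240/31 + (120*√6)*(1/169) = -240/31 + 120*√6/169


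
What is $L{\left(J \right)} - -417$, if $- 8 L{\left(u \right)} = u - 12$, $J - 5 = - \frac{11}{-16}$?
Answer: $\frac{53477}{128} \approx 417.79$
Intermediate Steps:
$J = \frac{91}{16}$ ($J = 5 - \frac{11}{-16} = 5 - - \frac{11}{16} = 5 + \frac{11}{16} = \frac{91}{16} \approx 5.6875$)
$L{\left(u \right)} = \frac{3}{2} - \frac{u}{8}$ ($L{\left(u \right)} = - \frac{u - 12}{8} = - \frac{-12 + u}{8} = \frac{3}{2} - \frac{u}{8}$)
$L{\left(J \right)} - -417 = \left(\frac{3}{2} - \frac{91}{128}\right) - -417 = \left(\frac{3}{2} - \frac{91}{128}\right) + 417 = \frac{101}{128} + 417 = \frac{53477}{128}$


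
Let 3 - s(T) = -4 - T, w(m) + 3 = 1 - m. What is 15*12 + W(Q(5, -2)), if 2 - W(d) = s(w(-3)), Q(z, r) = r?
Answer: 174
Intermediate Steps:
w(m) = -2 - m (w(m) = -3 + (1 - m) = -2 - m)
s(T) = 7 + T (s(T) = 3 - (-4 - T) = 3 + (4 + T) = 7 + T)
W(d) = -6 (W(d) = 2 - (7 + (-2 - 1*(-3))) = 2 - (7 + (-2 + 3)) = 2 - (7 + 1) = 2 - 1*8 = 2 - 8 = -6)
15*12 + W(Q(5, -2)) = 15*12 - 6 = 180 - 6 = 174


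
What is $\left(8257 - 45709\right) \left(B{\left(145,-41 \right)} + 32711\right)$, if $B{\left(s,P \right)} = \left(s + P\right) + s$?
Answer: $-1234417920$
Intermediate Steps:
$B{\left(s,P \right)} = P + 2 s$ ($B{\left(s,P \right)} = \left(P + s\right) + s = P + 2 s$)
$\left(8257 - 45709\right) \left(B{\left(145,-41 \right)} + 32711\right) = \left(8257 - 45709\right) \left(\left(-41 + 2 \cdot 145\right) + 32711\right) = - 37452 \left(\left(-41 + 290\right) + 32711\right) = - 37452 \left(249 + 32711\right) = \left(-37452\right) 32960 = -1234417920$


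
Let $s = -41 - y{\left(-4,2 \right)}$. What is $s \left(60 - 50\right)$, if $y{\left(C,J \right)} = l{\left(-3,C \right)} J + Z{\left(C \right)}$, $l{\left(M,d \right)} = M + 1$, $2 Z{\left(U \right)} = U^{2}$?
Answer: $-450$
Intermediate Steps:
$Z{\left(U \right)} = \frac{U^{2}}{2}$
$l{\left(M,d \right)} = 1 + M$
$y{\left(C,J \right)} = \frac{C^{2}}{2} - 2 J$ ($y{\left(C,J \right)} = \left(1 - 3\right) J + \frac{C^{2}}{2} = - 2 J + \frac{C^{2}}{2} = \frac{C^{2}}{2} - 2 J$)
$s = -45$ ($s = -41 - \left(\frac{\left(-4\right)^{2}}{2} - 4\right) = -41 - \left(\frac{1}{2} \cdot 16 - 4\right) = -41 - \left(8 - 4\right) = -41 - 4 = -45$)
$s \left(60 - 50\right) = - 45 \left(60 - 50\right) = \left(-45\right) 10 = -450$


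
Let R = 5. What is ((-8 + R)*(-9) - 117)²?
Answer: 8100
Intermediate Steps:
((-8 + R)*(-9) - 117)² = ((-8 + 5)*(-9) - 117)² = (-3*(-9) - 117)² = (27 - 117)² = (-90)² = 8100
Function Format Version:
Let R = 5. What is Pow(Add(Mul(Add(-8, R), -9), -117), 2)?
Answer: 8100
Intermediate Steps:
Pow(Add(Mul(Add(-8, R), -9), -117), 2) = Pow(Add(Mul(Add(-8, 5), -9), -117), 2) = Pow(Add(Mul(-3, -9), -117), 2) = Pow(Add(27, -117), 2) = Pow(-90, 2) = 8100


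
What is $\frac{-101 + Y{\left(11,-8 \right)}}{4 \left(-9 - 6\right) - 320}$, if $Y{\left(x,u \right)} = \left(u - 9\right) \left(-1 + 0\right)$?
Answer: $\frac{21}{95} \approx 0.22105$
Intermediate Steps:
$Y{\left(x,u \right)} = 9 - u$ ($Y{\left(x,u \right)} = \left(-9 + u\right) \left(-1\right) = 9 - u$)
$\frac{-101 + Y{\left(11,-8 \right)}}{4 \left(-9 - 6\right) - 320} = \frac{-101 + \left(9 - -8\right)}{4 \left(-9 - 6\right) - 320} = \frac{-101 + \left(9 + 8\right)}{4 \left(-15\right) - 320} = \frac{-101 + 17}{-60 - 320} = - \frac{84}{-380} = \left(-84\right) \left(- \frac{1}{380}\right) = \frac{21}{95}$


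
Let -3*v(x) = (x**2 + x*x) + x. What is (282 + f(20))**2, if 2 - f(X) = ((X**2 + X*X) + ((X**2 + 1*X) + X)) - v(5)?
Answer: 8543929/9 ≈ 9.4933e+5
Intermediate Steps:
v(x) = -2*x**2/3 - x/3 (v(x) = -((x**2 + x*x) + x)/3 = -((x**2 + x**2) + x)/3 = -(2*x**2 + x)/3 = -(x + 2*x**2)/3 = -2*x**2/3 - x/3)
f(X) = -49/3 - 3*X**2 - 2*X (f(X) = 2 - (((X**2 + X*X) + ((X**2 + 1*X) + X)) - (-1)*5*(1 + 2*5)/3) = 2 - (((X**2 + X**2) + ((X**2 + X) + X)) - (-1)*5*(1 + 10)/3) = 2 - ((2*X**2 + ((X + X**2) + X)) - (-1)*5*11/3) = 2 - ((2*X**2 + (X**2 + 2*X)) - 1*(-55/3)) = 2 - ((2*X + 3*X**2) + 55/3) = 2 - (55/3 + 2*X + 3*X**2) = 2 + (-55/3 - 3*X**2 - 2*X) = -49/3 - 3*X**2 - 2*X)
(282 + f(20))**2 = (282 + (-49/3 - 3*20**2 - 2*20))**2 = (282 + (-49/3 - 3*400 - 40))**2 = (282 + (-49/3 - 1200 - 40))**2 = (282 - 3769/3)**2 = (-2923/3)**2 = 8543929/9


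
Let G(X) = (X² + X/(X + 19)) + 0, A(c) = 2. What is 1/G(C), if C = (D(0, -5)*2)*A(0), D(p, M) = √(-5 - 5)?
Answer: (-40*I - 19*√10)/(40*(76*√10 + 159*I)) ≈ -0.006262 - 1.8088e-5*I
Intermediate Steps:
D(p, M) = I*√10 (D(p, M) = √(-10) = I*√10)
C = 4*I*√10 (C = ((I*√10)*2)*2 = (2*I*√10)*2 = 4*I*√10 ≈ 12.649*I)
G(X) = X² + X/(19 + X) (G(X) = (X² + X/(19 + X)) + 0 = X² + X/(19 + X))
1/G(C) = 1/((4*I*√10)*(1 + (4*I*√10)² + 19*(4*I*√10))/(19 + 4*I*√10)) = 1/((4*I*√10)*(1 - 160 + 76*I*√10)/(19 + 4*I*√10)) = 1/((4*I*√10)*(-159 + 76*I*√10)/(19 + 4*I*√10)) = 1/(4*I*√10*(-159 + 76*I*√10)/(19 + 4*I*√10)) = -I*√10*(19 + 4*I*√10)/(40*(-159 + 76*I*√10))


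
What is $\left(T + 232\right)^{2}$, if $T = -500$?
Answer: $71824$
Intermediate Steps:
$\left(T + 232\right)^{2} = \left(-500 + 232\right)^{2} = \left(-268\right)^{2} = 71824$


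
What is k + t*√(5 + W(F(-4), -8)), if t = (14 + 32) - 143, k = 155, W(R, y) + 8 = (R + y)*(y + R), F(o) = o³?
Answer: 155 - 97*√5181 ≈ -6827.0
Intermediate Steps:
W(R, y) = -8 + (R + y)² (W(R, y) = -8 + (R + y)*(y + R) = -8 + (R + y)*(R + y) = -8 + (R + y)²)
t = -97 (t = 46 - 143 = -97)
k + t*√(5 + W(F(-4), -8)) = 155 - 97*√(5 + (-8 + ((-4)³ - 8)²)) = 155 - 97*√(5 + (-8 + (-64 - 8)²)) = 155 - 97*√(5 + (-8 + (-72)²)) = 155 - 97*√(5 + (-8 + 5184)) = 155 - 97*√(5 + 5176) = 155 - 97*√5181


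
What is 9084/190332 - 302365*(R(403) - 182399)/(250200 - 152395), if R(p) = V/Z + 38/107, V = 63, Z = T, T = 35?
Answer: 93597278152976131/165987506235 ≈ 5.6388e+5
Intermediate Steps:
Z = 35
R(p) = 1153/535 (R(p) = 63/35 + 38/107 = 63*(1/35) + 38*(1/107) = 9/5 + 38/107 = 1153/535)
9084/190332 - 302365*(R(403) - 182399)/(250200 - 152395) = 9084/190332 - 302365*(1153/535 - 182399)/(250200 - 152395) = 9084*(1/190332) - 302365/(97805/(-97582312/535)) = 757/15861 - 302365/(97805*(-535/97582312)) = 757/15861 - 302365/(-52325675/97582312) = 757/15861 - 302365*(-97582312/52325675) = 757/15861 + 5901095153576/10465135 = 93597278152976131/165987506235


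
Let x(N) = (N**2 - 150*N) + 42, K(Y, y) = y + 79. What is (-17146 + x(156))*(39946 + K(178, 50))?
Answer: -647932600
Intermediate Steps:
K(Y, y) = 79 + y
x(N) = 42 + N**2 - 150*N
(-17146 + x(156))*(39946 + K(178, 50)) = (-17146 + (42 + 156**2 - 150*156))*(39946 + (79 + 50)) = (-17146 + (42 + 24336 - 23400))*(39946 + 129) = (-17146 + 978)*40075 = -16168*40075 = -647932600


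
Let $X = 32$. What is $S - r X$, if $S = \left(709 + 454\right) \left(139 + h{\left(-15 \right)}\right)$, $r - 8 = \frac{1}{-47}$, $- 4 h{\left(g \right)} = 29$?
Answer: $\frac{28758347}{188} \approx 1.5297 \cdot 10^{5}$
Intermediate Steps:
$h{\left(g \right)} = - \frac{29}{4}$ ($h{\left(g \right)} = \left(- \frac{1}{4}\right) 29 = - \frac{29}{4}$)
$r = \frac{375}{47}$ ($r = 8 + \frac{1}{-47} = 8 - \frac{1}{47} = \frac{375}{47} \approx 7.9787$)
$S = \frac{612901}{4}$ ($S = \left(709 + 454\right) \left(139 - \frac{29}{4}\right) = 1163 \cdot \frac{527}{4} = \frac{612901}{4} \approx 1.5323 \cdot 10^{5}$)
$S - r X = \frac{612901}{4} - \frac{375}{47} \cdot 32 = \frac{612901}{4} - \frac{12000}{47} = \frac{28758347}{188}$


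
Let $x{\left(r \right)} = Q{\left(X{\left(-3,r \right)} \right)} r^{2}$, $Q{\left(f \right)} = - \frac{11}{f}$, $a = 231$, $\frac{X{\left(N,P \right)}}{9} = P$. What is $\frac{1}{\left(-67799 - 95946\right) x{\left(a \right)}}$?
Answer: $\frac{3}{138692015} \approx 2.1631 \cdot 10^{-8}$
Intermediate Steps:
$X{\left(N,P \right)} = 9 P$
$x{\left(r \right)} = - \frac{11 r}{9}$ ($x{\left(r \right)} = - \frac{11}{9 r} r^{2} = - \frac{11 r}{9}$)
$\frac{1}{\left(-67799 - 95946\right) x{\left(a \right)}} = \frac{1}{\left(-67799 - 95946\right) \left(\left(- \frac{11}{9}\right) 231\right)} = \frac{1}{\left(-163745\right) \left(- \frac{847}{3}\right)} = \left(- \frac{1}{163745}\right) \left(- \frac{3}{847}\right) = \frac{3}{138692015}$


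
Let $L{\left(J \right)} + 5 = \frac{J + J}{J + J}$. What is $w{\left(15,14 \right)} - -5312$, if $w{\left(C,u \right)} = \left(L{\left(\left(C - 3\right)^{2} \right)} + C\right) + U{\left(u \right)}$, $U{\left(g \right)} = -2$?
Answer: $5321$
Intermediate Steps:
$L{\left(J \right)} = -4$ ($L{\left(J \right)} = -5 + \frac{J + J}{J + J} = -5 + \frac{2 J}{2 J} = -5 + 2 J \frac{1}{2 J} = -5 + 1 = -4$)
$w{\left(C,u \right)} = -6 + C$ ($w{\left(C,u \right)} = \left(-4 + C\right) - 2 = -6 + C$)
$w{\left(15,14 \right)} - -5312 = \left(-6 + 15\right) - -5312 = 9 + 5312 = 5321$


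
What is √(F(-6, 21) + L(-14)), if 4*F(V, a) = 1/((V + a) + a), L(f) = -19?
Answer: I*√2735/12 ≈ 4.3581*I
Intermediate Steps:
F(V, a) = 1/(4*(V + 2*a)) (F(V, a) = 1/(4*((V + a) + a)) = 1/(4*(V + 2*a)))
√(F(-6, 21) + L(-14)) = √(1/(4*(-6 + 2*21)) - 19) = √(1/(4*(-6 + 42)) - 19) = √((¼)/36 - 19) = √((¼)*(1/36) - 19) = √(1/144 - 19) = √(-2735/144) = I*√2735/12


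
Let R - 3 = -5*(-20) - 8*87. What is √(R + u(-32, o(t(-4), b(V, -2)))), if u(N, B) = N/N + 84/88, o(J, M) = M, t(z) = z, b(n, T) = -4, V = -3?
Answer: I*√286066/22 ≈ 24.311*I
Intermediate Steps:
u(N, B) = 43/22 (u(N, B) = 1 + 84*(1/88) = 1 + 21/22 = 43/22)
R = -593 (R = 3 + (-5*(-20) - 8*87) = 3 + (100 - 696) = 3 - 596 = -593)
√(R + u(-32, o(t(-4), b(V, -2)))) = √(-593 + 43/22) = √(-13003/22) = I*√286066/22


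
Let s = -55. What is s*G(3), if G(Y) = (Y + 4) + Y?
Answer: -550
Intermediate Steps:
G(Y) = 4 + 2*Y (G(Y) = (4 + Y) + Y = 4 + 2*Y)
s*G(3) = -55*(4 + 2*3) = -55*(4 + 6) = -55*10 = -550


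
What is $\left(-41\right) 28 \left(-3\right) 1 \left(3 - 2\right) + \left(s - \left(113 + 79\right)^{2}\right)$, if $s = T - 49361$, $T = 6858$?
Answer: $-75923$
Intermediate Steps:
$s = -42503$ ($s = 6858 - 49361 = -42503$)
$\left(-41\right) 28 \left(-3\right) 1 \left(3 - 2\right) + \left(s - \left(113 + 79\right)^{2}\right) = \left(-41\right) 28 \left(-3\right) 1 \left(3 - 2\right) - \left(42503 + \left(113 + 79\right)^{2}\right) = - 1148 \left(\left(-3\right) 1\right) - 79367 = \left(-1148\right) \left(-3\right) - 79367 = 3444 - 79367 = -75923$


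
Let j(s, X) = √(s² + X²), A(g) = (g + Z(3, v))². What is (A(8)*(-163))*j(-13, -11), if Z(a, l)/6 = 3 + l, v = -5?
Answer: -2608*√290 ≈ -44413.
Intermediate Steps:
Z(a, l) = 18 + 6*l (Z(a, l) = 6*(3 + l) = 18 + 6*l)
A(g) = (-12 + g)² (A(g) = (g + (18 + 6*(-5)))² = (g + (18 - 30))² = (g - 12)² = (-12 + g)²)
j(s, X) = √(X² + s²)
(A(8)*(-163))*j(-13, -11) = ((-12 + 8)²*(-163))*√((-11)² + (-13)²) = ((-4)²*(-163))*√(121 + 169) = (16*(-163))*√290 = -2608*√290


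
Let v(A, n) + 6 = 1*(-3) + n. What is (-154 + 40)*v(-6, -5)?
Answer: 1596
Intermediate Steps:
v(A, n) = -9 + n (v(A, n) = -6 + (1*(-3) + n) = -6 + (-3 + n) = -9 + n)
(-154 + 40)*v(-6, -5) = (-154 + 40)*(-9 - 5) = -114*(-14) = 1596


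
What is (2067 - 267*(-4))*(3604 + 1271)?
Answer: 15283125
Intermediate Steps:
(2067 - 267*(-4))*(3604 + 1271) = (2067 + 1068)*4875 = 3135*4875 = 15283125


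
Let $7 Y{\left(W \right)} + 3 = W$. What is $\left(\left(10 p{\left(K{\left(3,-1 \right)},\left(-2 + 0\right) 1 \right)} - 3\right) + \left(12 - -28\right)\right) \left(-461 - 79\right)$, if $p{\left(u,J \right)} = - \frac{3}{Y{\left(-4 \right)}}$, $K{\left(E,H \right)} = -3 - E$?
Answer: $-36180$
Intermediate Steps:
$Y{\left(W \right)} = - \frac{3}{7} + \frac{W}{7}$
$p{\left(u,J \right)} = 3$ ($p{\left(u,J \right)} = - \frac{3}{- \frac{3}{7} + \frac{1}{7} \left(-4\right)} = - \frac{3}{- \frac{3}{7} - \frac{4}{7}} = - \frac{3}{-1} = \left(-3\right) \left(-1\right) = 3$)
$\left(\left(10 p{\left(K{\left(3,-1 \right)},\left(-2 + 0\right) 1 \right)} - 3\right) + \left(12 - -28\right)\right) \left(-461 - 79\right) = \left(\left(10 \cdot 3 - 3\right) + \left(12 - -28\right)\right) \left(-461 - 79\right) = \left(\left(30 - 3\right) + \left(12 + 28\right)\right) \left(-540\right) = \left(27 + 40\right) \left(-540\right) = 67 \left(-540\right) = -36180$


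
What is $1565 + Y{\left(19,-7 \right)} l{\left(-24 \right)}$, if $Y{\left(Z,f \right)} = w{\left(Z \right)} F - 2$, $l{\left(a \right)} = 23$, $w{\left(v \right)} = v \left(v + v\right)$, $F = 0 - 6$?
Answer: $-98117$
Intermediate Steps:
$F = -6$ ($F = 0 - 6 = -6$)
$w{\left(v \right)} = 2 v^{2}$ ($w{\left(v \right)} = v 2 v = 2 v^{2}$)
$Y{\left(Z,f \right)} = -2 - 12 Z^{2}$ ($Y{\left(Z,f \right)} = 2 Z^{2} \left(-6\right) - 2 = - 12 Z^{2} - 2 = -2 - 12 Z^{2}$)
$1565 + Y{\left(19,-7 \right)} l{\left(-24 \right)} = 1565 + \left(-2 - 12 \cdot 19^{2}\right) 23 = 1565 + \left(-2 - 4332\right) 23 = 1565 - 99682 = -98117$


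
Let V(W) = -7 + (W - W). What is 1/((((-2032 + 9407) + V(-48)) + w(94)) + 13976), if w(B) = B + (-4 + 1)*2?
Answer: 1/21432 ≈ 4.6659e-5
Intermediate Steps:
V(W) = -7 (V(W) = -7 + 0 = -7)
w(B) = -6 + B (w(B) = B - 3*2 = B - 6 = -6 + B)
1/((((-2032 + 9407) + V(-48)) + w(94)) + 13976) = 1/((((-2032 + 9407) - 7) + (-6 + 94)) + 13976) = 1/(((7375 - 7) + 88) + 13976) = 1/((7368 + 88) + 13976) = 1/(7456 + 13976) = 1/21432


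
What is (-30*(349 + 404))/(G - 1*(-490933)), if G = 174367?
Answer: -2259/66530 ≈ -0.033955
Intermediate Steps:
(-30*(349 + 404))/(G - 1*(-490933)) = (-30*(349 + 404))/(174367 - 1*(-490933)) = (-30*753)/(174367 + 490933) = -22590/665300 = -22590*1/665300 = -2259/66530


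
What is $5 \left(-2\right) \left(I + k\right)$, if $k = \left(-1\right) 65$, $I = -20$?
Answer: $850$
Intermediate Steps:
$k = -65$
$5 \left(-2\right) \left(I + k\right) = 5 \left(-2\right) \left(-20 - 65\right) = \left(-10\right) \left(-85\right) = 850$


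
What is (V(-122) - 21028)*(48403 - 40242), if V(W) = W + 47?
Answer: -172221583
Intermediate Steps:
V(W) = 47 + W
(V(-122) - 21028)*(48403 - 40242) = ((47 - 122) - 21028)*(48403 - 40242) = (-75 - 21028)*8161 = -21103*8161 = -172221583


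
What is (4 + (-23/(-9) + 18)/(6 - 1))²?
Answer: 5329/81 ≈ 65.790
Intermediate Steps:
(4 + (-23/(-9) + 18)/(6 - 1))² = (4 + (-23*(-⅑) + 18)/5)² = (4 + (23/9 + 18)*(⅕))² = (4 + (185/9)*(⅕))² = (4 + 37/9)² = (73/9)² = 5329/81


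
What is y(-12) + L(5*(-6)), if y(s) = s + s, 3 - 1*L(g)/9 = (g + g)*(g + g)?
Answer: -32397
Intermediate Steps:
L(g) = 27 - 36*g**2 (L(g) = 27 - 9*(g + g)*(g + g) = 27 - 9*2*g*2*g = 27 - 36*g**2)
y(s) = 2*s
y(-12) + L(5*(-6)) = 2*(-12) + (27 - 36*(5*(-6))**2) = -24 + (27 - 36*(-30)**2) = -24 + (27 - 36*900) = -24 + (27 - 32400) = -24 - 32373 = -32397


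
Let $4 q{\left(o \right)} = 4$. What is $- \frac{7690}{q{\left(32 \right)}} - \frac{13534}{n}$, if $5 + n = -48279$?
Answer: $- \frac{185645213}{24142} \approx -7689.7$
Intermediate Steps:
$n = -48284$ ($n = -5 - 48279 = -48284$)
$q{\left(o \right)} = 1$ ($q{\left(o \right)} = \frac{1}{4} \cdot 4 = 1$)
$- \frac{7690}{q{\left(32 \right)}} - \frac{13534}{n} = - \frac{7690}{1} - \frac{13534}{-48284} = \left(-7690\right) 1 - - \frac{6767}{24142} = -7690 + \frac{6767}{24142} = - \frac{185645213}{24142}$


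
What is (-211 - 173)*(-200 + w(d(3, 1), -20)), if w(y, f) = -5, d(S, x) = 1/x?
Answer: 78720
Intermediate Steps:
(-211 - 173)*(-200 + w(d(3, 1), -20)) = (-211 - 173)*(-200 - 5) = -384*(-205) = 78720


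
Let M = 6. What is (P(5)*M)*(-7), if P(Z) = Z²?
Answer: -1050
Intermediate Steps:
(P(5)*M)*(-7) = (5²*6)*(-7) = (25*6)*(-7) = 150*(-7) = -1050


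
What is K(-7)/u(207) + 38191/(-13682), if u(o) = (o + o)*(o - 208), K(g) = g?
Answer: -3928825/1416087 ≈ -2.7744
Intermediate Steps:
u(o) = 2*o*(-208 + o) (u(o) = (2*o)*(-208 + o) = 2*o*(-208 + o))
K(-7)/u(207) + 38191/(-13682) = -7*1/(414*(-208 + 207)) + 38191/(-13682) = -7/(2*207*(-1)) + 38191*(-1/13682) = -7/(-414) - 38191/13682 = -7*(-1/414) - 38191/13682 = 7/414 - 38191/13682 = -3928825/1416087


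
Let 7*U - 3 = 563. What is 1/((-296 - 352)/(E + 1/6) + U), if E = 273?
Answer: 11473/900458 ≈ 0.012741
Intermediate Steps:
U = 566/7 (U = 3/7 + (⅐)*563 = 3/7 + 563/7 = 566/7 ≈ 80.857)
1/((-296 - 352)/(E + 1/6) + U) = 1/((-296 - 352)/(273 + 1/6) + 566/7) = 1/(-648/(273 + ⅙) + 566/7) = 1/(-648/1639/6 + 566/7) = 1/(-648*6/1639 + 566/7) = 1/(-3888/1639 + 566/7) = 1/(900458/11473) = 11473/900458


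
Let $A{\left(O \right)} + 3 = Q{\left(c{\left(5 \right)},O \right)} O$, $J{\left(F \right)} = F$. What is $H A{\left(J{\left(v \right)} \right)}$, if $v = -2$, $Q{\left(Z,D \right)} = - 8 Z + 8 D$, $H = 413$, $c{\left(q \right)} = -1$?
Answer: $5369$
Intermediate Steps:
$A{\left(O \right)} = -3 + O \left(8 + 8 O\right)$ ($A{\left(O \right)} = -3 + \left(\left(-8\right) \left(-1\right) + 8 O\right) O = -3 + \left(8 + 8 O\right) O = -3 + O \left(8 + 8 O\right)$)
$H A{\left(J{\left(v \right)} \right)} = 413 \left(-3 + 8 \left(-2\right) \left(1 - 2\right)\right) = 413 \left(-3 + 8 \left(-2\right) \left(-1\right)\right) = 413 \left(-3 + 16\right) = 413 \cdot 13 = 5369$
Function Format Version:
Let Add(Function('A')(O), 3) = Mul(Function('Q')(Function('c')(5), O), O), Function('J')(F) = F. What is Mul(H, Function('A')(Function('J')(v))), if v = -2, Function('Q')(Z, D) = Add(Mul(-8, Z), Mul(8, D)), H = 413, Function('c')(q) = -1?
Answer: 5369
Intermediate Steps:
Function('A')(O) = Add(-3, Mul(O, Add(8, Mul(8, O)))) (Function('A')(O) = Add(-3, Mul(Add(Mul(-8, -1), Mul(8, O)), O)) = Add(-3, Mul(Add(8, Mul(8, O)), O)) = Add(-3, Mul(O, Add(8, Mul(8, O)))))
Mul(H, Function('A')(Function('J')(v))) = Mul(413, Add(-3, Mul(8, -2, Add(1, -2)))) = Mul(413, Add(-3, Mul(8, -2, -1))) = Mul(413, Add(-3, 16)) = Mul(413, 13) = 5369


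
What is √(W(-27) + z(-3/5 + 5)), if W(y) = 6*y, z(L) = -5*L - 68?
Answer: 6*I*√7 ≈ 15.875*I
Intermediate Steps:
z(L) = -68 - 5*L
√(W(-27) + z(-3/5 + 5)) = √(6*(-27) + (-68 - 5*(-3/5 + 5))) = √(-162 + (-68 - 5*(-3*⅕ + 5))) = √(-162 + (-68 - 5*(-⅗ + 5))) = √(-162 + (-68 - 5*22/5)) = √(-162 + (-68 - 22)) = √(-162 - 90) = √(-252) = 6*I*√7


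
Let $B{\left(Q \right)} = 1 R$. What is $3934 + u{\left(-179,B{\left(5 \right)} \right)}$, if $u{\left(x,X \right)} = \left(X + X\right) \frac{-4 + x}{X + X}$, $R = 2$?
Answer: $3751$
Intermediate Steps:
$B{\left(Q \right)} = 2$ ($B{\left(Q \right)} = 1 \cdot 2 = 2$)
$u{\left(x,X \right)} = -4 + x$ ($u{\left(x,X \right)} = 2 X \frac{-4 + x}{2 X} = -4 + x$)
$3934 + u{\left(-179,B{\left(5 \right)} \right)} = 3934 - 183 = 3751$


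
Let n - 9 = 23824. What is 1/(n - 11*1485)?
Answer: 1/7498 ≈ 0.00013337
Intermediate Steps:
n = 23833 (n = 9 + 23824 = 23833)
1/(n - 11*1485) = 1/(23833 - 11*1485) = 1/(23833 - 16335) = 1/7498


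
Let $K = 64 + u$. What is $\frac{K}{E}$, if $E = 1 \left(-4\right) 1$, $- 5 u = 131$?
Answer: $- \frac{189}{20} \approx -9.45$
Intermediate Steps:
$u = - \frac{131}{5}$ ($u = \left(- \frac{1}{5}\right) 131 = - \frac{131}{5} \approx -26.2$)
$K = \frac{189}{5}$ ($K = 64 - \frac{131}{5} = \frac{189}{5} \approx 37.8$)
$E = -4$ ($E = \left(-4\right) 1 = -4$)
$\frac{K}{E} = \frac{189}{5 \left(-4\right)} = \frac{189}{5} \left(- \frac{1}{4}\right) = - \frac{189}{20}$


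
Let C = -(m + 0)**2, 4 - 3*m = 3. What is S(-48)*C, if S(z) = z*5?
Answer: 80/3 ≈ 26.667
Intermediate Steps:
m = 1/3 (m = 4/3 - 1/3*3 = 4/3 - 1 = 1/3 ≈ 0.33333)
S(z) = 5*z
C = -1/9 (C = -(1/3 + 0)**2 = -(1/3)**2 = -1*1/9 = -1/9 ≈ -0.11111)
S(-48)*C = (5*(-48))*(-1/9) = -240*(-1/9) = 80/3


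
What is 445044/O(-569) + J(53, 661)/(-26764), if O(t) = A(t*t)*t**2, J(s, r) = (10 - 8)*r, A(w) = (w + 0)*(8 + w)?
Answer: -7477639677573651527/151385437506590705906 ≈ -0.049395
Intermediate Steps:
A(w) = w*(8 + w)
J(s, r) = 2*r
O(t) = t**4*(8 + t**2) (O(t) = ((t*t)*(8 + t*t))*t**2 = (t**2*(8 + t**2))*t**2 = t**4*(8 + t**2))
445044/O(-569) + J(53, 661)/(-26764) = 445044/(((-569)**4*(8 + (-569)**2))) + (2*661)/(-26764) = 445044/((104821185121*(8 + 323761))) + 1322*(-1/26764) = 445044/((104821185121*323769)) - 661/13382 = 445044/33937850285441049 - 661/13382 = 445044*(1/33937850285441049) - 661/13382 = 148348/11312616761813683 - 661/13382 = -7477639677573651527/151385437506590705906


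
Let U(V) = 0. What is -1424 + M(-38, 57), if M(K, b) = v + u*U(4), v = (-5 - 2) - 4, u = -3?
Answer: -1435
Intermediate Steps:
v = -11 (v = -7 - 4 = -11)
M(K, b) = -11 (M(K, b) = -11 - 3*0 = -11 + 0 = -11)
-1424 + M(-38, 57) = -1424 - 11 = -1435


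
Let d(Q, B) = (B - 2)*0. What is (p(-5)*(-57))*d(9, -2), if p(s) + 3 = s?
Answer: 0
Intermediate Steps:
d(Q, B) = 0 (d(Q, B) = (-2 + B)*0 = 0)
p(s) = -3 + s
(p(-5)*(-57))*d(9, -2) = ((-3 - 5)*(-57))*0 = -8*(-57)*0 = 456*0 = 0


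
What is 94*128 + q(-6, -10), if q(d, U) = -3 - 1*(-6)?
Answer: 12035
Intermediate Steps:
q(d, U) = 3 (q(d, U) = -3 + 6 = 3)
94*128 + q(-6, -10) = 94*128 + 3 = 12032 + 3 = 12035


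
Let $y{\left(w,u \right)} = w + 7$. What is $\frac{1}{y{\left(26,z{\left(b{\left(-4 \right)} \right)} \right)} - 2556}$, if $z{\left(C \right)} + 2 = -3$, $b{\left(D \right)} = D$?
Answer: $- \frac{1}{2523} \approx -0.00039635$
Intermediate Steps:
$z{\left(C \right)} = -5$ ($z{\left(C \right)} = -2 - 3 = -5$)
$y{\left(w,u \right)} = 7 + w$
$\frac{1}{y{\left(26,z{\left(b{\left(-4 \right)} \right)} \right)} - 2556} = \frac{1}{\left(7 + 26\right) - 2556} = \frac{1}{33 + \left(-4052 + 1496\right)} = \frac{1}{33 - 2556} = \frac{1}{-2523} = - \frac{1}{2523}$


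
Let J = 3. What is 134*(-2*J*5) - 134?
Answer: -4154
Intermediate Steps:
134*(-2*J*5) - 134 = 134*(-2*3*5) - 134 = 134*(-6*5) - 134 = 134*(-30) - 134 = -4020 - 134 = -4154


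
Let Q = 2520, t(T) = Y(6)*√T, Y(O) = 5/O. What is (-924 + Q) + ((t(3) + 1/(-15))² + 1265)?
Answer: 2576779/900 - √3/9 ≈ 2862.9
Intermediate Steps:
t(T) = 5*√T/6 (t(T) = (5/6)*√T = (5*(⅙))*√T = 5*√T/6)
(-924 + Q) + ((t(3) + 1/(-15))² + 1265) = (-924 + 2520) + ((5*√3/6 + 1/(-15))² + 1265) = 1596 + ((5*√3/6 - 1/15)² + 1265) = 1596 + ((-1/15 + 5*√3/6)² + 1265) = 1596 + (1265 + (-1/15 + 5*√3/6)²) = 2861 + (-1/15 + 5*√3/6)²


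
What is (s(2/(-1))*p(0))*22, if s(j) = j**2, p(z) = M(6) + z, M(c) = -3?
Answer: -264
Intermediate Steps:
p(z) = -3 + z
(s(2/(-1))*p(0))*22 = ((2/(-1))**2*(-3 + 0))*22 = ((2*(-1))**2*(-3))*22 = ((-2)**2*(-3))*22 = (4*(-3))*22 = -12*22 = -264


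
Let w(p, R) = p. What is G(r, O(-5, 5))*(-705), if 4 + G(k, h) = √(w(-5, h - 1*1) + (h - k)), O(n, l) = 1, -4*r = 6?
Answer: 2820 - 705*I*√10/2 ≈ 2820.0 - 1114.7*I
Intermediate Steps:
r = -3/2 (r = -¼*6 = -3/2 ≈ -1.5000)
G(k, h) = -4 + √(-5 + h - k) (G(k, h) = -4 + √(-5 + (h - k)) = -4 + √(-5 + h - k))
G(r, O(-5, 5))*(-705) = (-4 + √(-5 + 1 - 1*(-3/2)))*(-705) = (-4 + √(-5 + 1 + 3/2))*(-705) = (-4 + √(-5/2))*(-705) = (-4 + I*√10/2)*(-705) = 2820 - 705*I*√10/2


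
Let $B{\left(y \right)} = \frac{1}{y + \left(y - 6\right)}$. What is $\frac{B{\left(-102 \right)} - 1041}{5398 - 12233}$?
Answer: $\frac{218611}{1435350} \approx 0.15231$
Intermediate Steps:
$B{\left(y \right)} = \frac{1}{-6 + 2 y}$ ($B{\left(y \right)} = \frac{1}{y + \left(-6 + y\right)} = \frac{1}{-6 + 2 y}$)
$\frac{B{\left(-102 \right)} - 1041}{5398 - 12233} = \frac{\frac{1}{2 \left(-3 - 102\right)} - 1041}{5398 - 12233} = \frac{\frac{1}{2 \left(-105\right)} - 1041}{-6835} = \left(\frac{1}{2} \left(- \frac{1}{105}\right) - 1041\right) \left(- \frac{1}{6835}\right) = \left(- \frac{1}{210} - 1041\right) \left(- \frac{1}{6835}\right) = \left(- \frac{218611}{210}\right) \left(- \frac{1}{6835}\right) = \frac{218611}{1435350}$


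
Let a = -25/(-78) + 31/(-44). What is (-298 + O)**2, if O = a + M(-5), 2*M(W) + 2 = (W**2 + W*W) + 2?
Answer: 220080142129/2944656 ≈ 74739.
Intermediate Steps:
M(W) = W**2 (M(W) = -1 + ((W**2 + W*W) + 2)/2 = -1 + ((W**2 + W**2) + 2)/2 = -1 + (2*W**2 + 2)/2 = -1 + (2 + 2*W**2)/2 = -1 + (1 + W**2) = W**2)
a = -659/1716 (a = -25*(-1/78) + 31*(-1/44) = 25/78 - 31/44 = -659/1716 ≈ -0.38403)
O = 42241/1716 (O = -659/1716 + (-5)**2 = -659/1716 + 25 = 42241/1716 ≈ 24.616)
(-298 + O)**2 = (-298 + 42241/1716)**2 = (-469127/1716)**2 = 220080142129/2944656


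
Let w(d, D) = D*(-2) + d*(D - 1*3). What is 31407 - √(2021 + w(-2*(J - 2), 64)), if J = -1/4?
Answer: 31407 - 17*√30/2 ≈ 31360.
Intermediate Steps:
J = -¼ (J = -1*¼ = -¼ ≈ -0.25000)
w(d, D) = -2*D + d*(-3 + D) (w(d, D) = -2*D + d*(D - 3) = -2*D + d*(-3 + D))
31407 - √(2021 + w(-2*(J - 2), 64)) = 31407 - √(2021 + (-(-6)*(-¼ - 2) - 2*64 + 64*(-2*(-¼ - 2)))) = 31407 - √(2021 + (-(-6)*(-9)/4 - 128 + 64*(-2*(-9/4)))) = 31407 - √(2021 + (-3*9/2 - 128 + 64*(9/2))) = 31407 - √(2021 + (-27/2 - 128 + 288)) = 31407 - √(2021 + 293/2) = 31407 - √(4335/2) = 31407 - 17*√30/2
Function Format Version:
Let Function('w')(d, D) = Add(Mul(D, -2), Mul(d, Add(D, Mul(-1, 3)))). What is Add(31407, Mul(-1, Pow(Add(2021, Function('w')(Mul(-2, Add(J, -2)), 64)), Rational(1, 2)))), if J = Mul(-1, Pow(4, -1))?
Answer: Add(31407, Mul(Rational(-17, 2), Pow(30, Rational(1, 2)))) ≈ 31360.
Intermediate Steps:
J = Rational(-1, 4) (J = Mul(-1, Rational(1, 4)) = Rational(-1, 4) ≈ -0.25000)
Function('w')(d, D) = Add(Mul(-2, D), Mul(d, Add(-3, D))) (Function('w')(d, D) = Add(Mul(-2, D), Mul(d, Add(D, -3))) = Add(Mul(-2, D), Mul(d, Add(-3, D))))
Add(31407, Mul(-1, Pow(Add(2021, Function('w')(Mul(-2, Add(J, -2)), 64)), Rational(1, 2)))) = Add(31407, Mul(-1, Pow(Add(2021, Add(Mul(-3, Mul(-2, Add(Rational(-1, 4), -2))), Mul(-2, 64), Mul(64, Mul(-2, Add(Rational(-1, 4), -2))))), Rational(1, 2)))) = Add(31407, Mul(-1, Pow(Add(2021, Add(Mul(-3, Mul(-2, Rational(-9, 4))), -128, Mul(64, Mul(-2, Rational(-9, 4))))), Rational(1, 2)))) = Add(31407, Mul(-1, Pow(Add(2021, Add(Mul(-3, Rational(9, 2)), -128, Mul(64, Rational(9, 2)))), Rational(1, 2)))) = Add(31407, Mul(-1, Pow(Add(2021, Add(Rational(-27, 2), -128, 288)), Rational(1, 2)))) = Add(31407, Mul(-1, Pow(Add(2021, Rational(293, 2)), Rational(1, 2)))) = Add(31407, Mul(-1, Pow(Rational(4335, 2), Rational(1, 2)))) = Add(31407, Mul(-1, Mul(Rational(17, 2), Pow(30, Rational(1, 2))))) = Add(31407, Mul(Rational(-17, 2), Pow(30, Rational(1, 2))))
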